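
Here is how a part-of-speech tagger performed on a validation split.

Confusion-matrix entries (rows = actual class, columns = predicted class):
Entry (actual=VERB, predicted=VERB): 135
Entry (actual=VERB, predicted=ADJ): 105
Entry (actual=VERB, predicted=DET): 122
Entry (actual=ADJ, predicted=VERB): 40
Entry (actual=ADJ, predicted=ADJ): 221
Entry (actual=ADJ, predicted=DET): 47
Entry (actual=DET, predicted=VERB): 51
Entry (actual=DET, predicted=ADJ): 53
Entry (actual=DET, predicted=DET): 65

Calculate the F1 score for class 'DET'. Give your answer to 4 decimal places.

0.3226

Take TP from the diagonal, FP from the rest of the 'DET' prediction marginal, FN from the rest of the 'DET' actual marginal.
F1 score = 2·TP/(2·TP+FP+FN).
DET: TP=65, FP=122+47=169, FN=51+53=104 → 130/403 = 0.32258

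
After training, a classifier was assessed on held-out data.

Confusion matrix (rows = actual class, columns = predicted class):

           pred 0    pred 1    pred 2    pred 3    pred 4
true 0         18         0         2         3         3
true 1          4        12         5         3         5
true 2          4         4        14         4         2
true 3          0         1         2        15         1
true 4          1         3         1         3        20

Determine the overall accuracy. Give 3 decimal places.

0.608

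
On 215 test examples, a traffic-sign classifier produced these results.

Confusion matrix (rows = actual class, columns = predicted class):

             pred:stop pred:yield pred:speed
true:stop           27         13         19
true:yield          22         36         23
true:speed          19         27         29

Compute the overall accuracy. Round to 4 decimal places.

Accuracy = trace / total = (27+36+29=92) / 215 = 92/215 = 0.4279

0.4279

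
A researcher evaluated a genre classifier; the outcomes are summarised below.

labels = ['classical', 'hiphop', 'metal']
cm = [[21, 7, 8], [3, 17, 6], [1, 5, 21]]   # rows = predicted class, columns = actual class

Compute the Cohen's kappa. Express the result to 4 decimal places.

0.4983

Observed agreement pₒ = trace/N = 59/89 = 0.66292
Expected agreement pₑ = Σ (rowᵢ·colᵢ)/N² = (25·36 + 29·26 + 35·27)/89² = 0.32812
κ = (pₒ − pₑ)/(1 − pₑ) = (0.66292 − 0.32812)/(1 − 0.32812) = 0.4983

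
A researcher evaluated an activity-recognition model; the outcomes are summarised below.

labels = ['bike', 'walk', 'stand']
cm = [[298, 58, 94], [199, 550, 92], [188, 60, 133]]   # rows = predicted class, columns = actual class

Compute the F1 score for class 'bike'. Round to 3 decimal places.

0.525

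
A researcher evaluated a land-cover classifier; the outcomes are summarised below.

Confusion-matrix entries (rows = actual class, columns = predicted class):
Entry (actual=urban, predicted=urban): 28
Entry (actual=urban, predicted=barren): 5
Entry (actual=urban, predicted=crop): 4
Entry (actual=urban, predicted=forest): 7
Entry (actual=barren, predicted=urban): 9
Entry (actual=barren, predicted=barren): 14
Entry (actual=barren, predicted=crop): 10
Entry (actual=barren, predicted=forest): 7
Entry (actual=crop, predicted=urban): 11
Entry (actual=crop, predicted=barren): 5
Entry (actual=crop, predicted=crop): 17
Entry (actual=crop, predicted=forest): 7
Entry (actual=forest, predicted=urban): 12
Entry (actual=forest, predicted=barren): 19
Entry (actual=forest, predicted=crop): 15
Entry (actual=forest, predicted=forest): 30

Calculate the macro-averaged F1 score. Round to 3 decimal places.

Per-class F1 score (2·TP/(2·TP+FP+FN)):
  urban: TP=28, FP=9+11+12=32, FN=5+4+7=16 → 56/104 = 0.5385
  barren: TP=14, FP=5+5+19=29, FN=9+10+7=26 → 28/83 = 0.3373
  crop: TP=17, FP=4+10+15=29, FN=11+5+7=23 → 34/86 = 0.3953
  forest: TP=30, FP=7+7+7=21, FN=12+19+15=46 → 60/127 = 0.4724
Macro-F1 score = mean = (0.5385 + 0.3373 + 0.3953 + 0.4724) / 4 = 0.436

0.436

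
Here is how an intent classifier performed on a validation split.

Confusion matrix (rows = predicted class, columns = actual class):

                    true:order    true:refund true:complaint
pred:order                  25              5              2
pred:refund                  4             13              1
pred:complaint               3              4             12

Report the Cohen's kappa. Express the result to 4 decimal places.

0.5710

Observed agreement pₒ = trace/N = 50/69 = 0.72464
Expected agreement pₑ = Σ (rowᵢ·colᵢ)/N² = (32·32 + 22·18 + 15·19)/69² = 0.35812
κ = (pₒ − pₑ)/(1 − pₑ) = (0.72464 − 0.35812)/(1 − 0.35812) = 0.5710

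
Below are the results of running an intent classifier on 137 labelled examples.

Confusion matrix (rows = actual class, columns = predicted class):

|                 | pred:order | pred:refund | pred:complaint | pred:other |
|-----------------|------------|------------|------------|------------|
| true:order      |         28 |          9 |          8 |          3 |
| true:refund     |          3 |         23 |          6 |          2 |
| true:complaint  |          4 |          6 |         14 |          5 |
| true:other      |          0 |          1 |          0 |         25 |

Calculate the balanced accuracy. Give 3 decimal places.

Balanced accuracy = mean of per-class recall.
  order: recall = 28/48 = 0.5833
  refund: recall = 23/34 = 0.6765
  complaint: recall = 14/29 = 0.4828
  other: recall = 25/26 = 0.9615
Mean = (0.5833 + 0.6765 + 0.4828 + 0.9615) / 4 = 0.676

0.676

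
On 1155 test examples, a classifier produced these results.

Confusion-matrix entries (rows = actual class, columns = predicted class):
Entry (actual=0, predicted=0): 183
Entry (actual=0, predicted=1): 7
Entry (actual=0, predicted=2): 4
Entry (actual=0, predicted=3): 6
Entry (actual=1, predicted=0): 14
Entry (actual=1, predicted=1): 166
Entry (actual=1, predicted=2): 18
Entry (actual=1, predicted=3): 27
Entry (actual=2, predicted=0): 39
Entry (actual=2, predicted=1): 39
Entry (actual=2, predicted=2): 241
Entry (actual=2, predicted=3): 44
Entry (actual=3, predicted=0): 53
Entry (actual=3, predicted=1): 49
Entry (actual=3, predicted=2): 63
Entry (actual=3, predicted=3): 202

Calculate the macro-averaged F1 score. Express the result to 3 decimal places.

Per-class F1 score (2·TP/(2·TP+FP+FN)):
  0: TP=183, FP=14+39+53=106, FN=7+4+6=17 → 366/489 = 0.7485
  1: TP=166, FP=7+39+49=95, FN=14+18+27=59 → 332/486 = 0.6831
  2: TP=241, FP=4+18+63=85, FN=39+39+44=122 → 482/689 = 0.6996
  3: TP=202, FP=6+27+44=77, FN=53+49+63=165 → 404/646 = 0.6254
Macro-F1 score = mean = (0.7485 + 0.6831 + 0.6996 + 0.6254) / 4 = 0.689

0.689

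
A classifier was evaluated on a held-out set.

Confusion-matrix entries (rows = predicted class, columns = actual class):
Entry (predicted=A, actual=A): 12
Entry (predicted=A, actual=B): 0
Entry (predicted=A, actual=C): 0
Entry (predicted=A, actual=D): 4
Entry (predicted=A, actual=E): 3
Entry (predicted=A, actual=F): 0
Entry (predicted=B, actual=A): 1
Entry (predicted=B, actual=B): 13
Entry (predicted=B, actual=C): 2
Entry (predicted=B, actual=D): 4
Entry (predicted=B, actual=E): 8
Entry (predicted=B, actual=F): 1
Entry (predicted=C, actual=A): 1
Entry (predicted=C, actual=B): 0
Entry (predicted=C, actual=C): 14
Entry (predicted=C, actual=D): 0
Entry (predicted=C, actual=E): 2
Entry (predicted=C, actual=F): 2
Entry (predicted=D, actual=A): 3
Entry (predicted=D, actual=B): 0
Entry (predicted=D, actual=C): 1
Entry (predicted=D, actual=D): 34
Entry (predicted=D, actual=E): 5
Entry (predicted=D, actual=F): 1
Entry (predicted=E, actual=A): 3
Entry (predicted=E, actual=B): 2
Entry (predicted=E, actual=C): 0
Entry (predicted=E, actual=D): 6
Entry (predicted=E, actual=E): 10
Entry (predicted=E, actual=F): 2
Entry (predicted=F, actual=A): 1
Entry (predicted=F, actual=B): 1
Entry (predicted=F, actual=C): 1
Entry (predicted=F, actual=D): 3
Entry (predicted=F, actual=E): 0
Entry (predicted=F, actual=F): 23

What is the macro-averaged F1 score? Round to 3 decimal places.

Per-class F1 score (2·TP/(2·TP+FP+FN)):
  A: TP=12, FP=0+0+4+3+0=7, FN=1+1+3+3+1=9 → 24/40 = 0.6000
  B: TP=13, FP=1+2+4+8+1=16, FN=0+0+0+2+1=3 → 26/45 = 0.5778
  C: TP=14, FP=1+0+0+2+2=5, FN=0+2+1+0+1=4 → 28/37 = 0.7568
  D: TP=34, FP=3+0+1+5+1=10, FN=4+4+0+6+3=17 → 68/95 = 0.7158
  E: TP=10, FP=3+2+0+6+2=13, FN=3+8+2+5+0=18 → 20/51 = 0.3922
  F: TP=23, FP=1+1+1+3+0=6, FN=0+1+2+1+2=6 → 46/58 = 0.7931
Macro-F1 score = mean = (0.6000 + 0.5778 + 0.7568 + 0.7158 + 0.3922 + 0.7931) / 6 = 0.639

0.639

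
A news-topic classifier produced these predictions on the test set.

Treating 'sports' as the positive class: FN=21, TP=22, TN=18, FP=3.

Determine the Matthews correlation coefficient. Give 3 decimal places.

0.355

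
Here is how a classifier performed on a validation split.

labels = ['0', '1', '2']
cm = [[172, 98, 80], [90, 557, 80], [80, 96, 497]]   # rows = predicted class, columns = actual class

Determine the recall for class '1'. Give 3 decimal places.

0.742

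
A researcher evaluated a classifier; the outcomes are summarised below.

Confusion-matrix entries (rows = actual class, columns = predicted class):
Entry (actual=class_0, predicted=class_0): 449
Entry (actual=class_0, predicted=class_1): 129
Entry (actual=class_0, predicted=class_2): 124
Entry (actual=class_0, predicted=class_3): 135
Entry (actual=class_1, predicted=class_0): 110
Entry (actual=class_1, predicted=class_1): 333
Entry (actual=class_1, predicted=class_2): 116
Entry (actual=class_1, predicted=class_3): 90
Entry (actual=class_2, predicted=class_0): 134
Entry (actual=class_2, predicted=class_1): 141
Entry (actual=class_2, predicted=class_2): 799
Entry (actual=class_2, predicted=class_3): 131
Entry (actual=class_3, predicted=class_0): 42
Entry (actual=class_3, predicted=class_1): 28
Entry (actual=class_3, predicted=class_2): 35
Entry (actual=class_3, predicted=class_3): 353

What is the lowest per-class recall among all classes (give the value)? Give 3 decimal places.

0.513

Per-class recall (TP/(TP+FN)):
  class_0: TP=449, FN=129+124+135=388 → 449/837 = 0.5364
  class_1: TP=333, FN=110+116+90=316 → 333/649 = 0.5131
  class_2: TP=799, FN=134+141+131=406 → 799/1205 = 0.6631
  class_3: TP=353, FN=42+28+35=105 → 353/458 = 0.7707
Lowest is class 'class_1' with recall = 0.513.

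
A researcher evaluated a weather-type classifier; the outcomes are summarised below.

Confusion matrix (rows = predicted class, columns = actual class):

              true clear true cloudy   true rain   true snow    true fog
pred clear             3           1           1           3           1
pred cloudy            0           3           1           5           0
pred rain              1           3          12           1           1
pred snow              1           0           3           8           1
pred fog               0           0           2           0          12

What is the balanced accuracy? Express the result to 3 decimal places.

Balanced accuracy = mean of per-class recall.
  clear: recall = 3/5 = 0.6000
  cloudy: recall = 3/7 = 0.4286
  rain: recall = 12/19 = 0.6316
  snow: recall = 8/17 = 0.4706
  fog: recall = 12/15 = 0.8000
Mean = (0.6000 + 0.4286 + 0.6316 + 0.4706 + 0.8000) / 5 = 0.586

0.586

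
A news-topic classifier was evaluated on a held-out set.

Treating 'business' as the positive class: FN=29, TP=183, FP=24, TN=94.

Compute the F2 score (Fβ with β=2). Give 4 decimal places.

0.8673

Fβ = (1+β²)·TP / ((1+β²)·TP + β²·FN + FP), with β²=4
= 5·183 / (5·183 + 4·29 + 24) = 0.8673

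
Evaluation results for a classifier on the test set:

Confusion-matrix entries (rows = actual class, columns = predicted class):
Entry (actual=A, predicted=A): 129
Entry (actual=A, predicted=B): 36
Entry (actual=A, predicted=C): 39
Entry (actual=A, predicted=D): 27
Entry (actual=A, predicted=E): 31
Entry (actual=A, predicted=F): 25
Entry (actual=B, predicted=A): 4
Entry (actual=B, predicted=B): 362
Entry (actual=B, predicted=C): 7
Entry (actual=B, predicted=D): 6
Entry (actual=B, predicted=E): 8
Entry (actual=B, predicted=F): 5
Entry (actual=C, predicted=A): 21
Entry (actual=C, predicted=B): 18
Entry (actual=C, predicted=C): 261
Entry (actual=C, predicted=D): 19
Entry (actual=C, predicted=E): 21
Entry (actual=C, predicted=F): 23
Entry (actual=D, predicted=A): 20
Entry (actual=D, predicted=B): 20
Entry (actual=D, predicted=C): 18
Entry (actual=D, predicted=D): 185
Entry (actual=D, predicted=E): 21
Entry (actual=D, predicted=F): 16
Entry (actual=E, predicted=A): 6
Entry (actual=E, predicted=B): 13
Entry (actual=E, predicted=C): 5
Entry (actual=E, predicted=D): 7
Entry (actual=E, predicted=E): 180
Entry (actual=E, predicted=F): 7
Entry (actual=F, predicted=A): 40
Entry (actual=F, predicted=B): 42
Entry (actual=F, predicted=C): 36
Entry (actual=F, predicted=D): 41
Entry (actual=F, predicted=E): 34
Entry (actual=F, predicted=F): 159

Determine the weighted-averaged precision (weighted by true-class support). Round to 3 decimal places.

0.671

Per-class precision (TP/(TP+FP)):
  A: TP=129, FP=4+21+20+6+40=91 → 129/220 = 0.5864
  B: TP=362, FP=36+18+20+13+42=129 → 362/491 = 0.7373
  C: TP=261, FP=39+7+18+5+36=105 → 261/366 = 0.7131
  D: TP=185, FP=27+6+19+7+41=100 → 185/285 = 0.6491
  E: TP=180, FP=31+8+21+21+34=115 → 180/295 = 0.6102
  F: TP=159, FP=25+5+23+16+7=76 → 159/235 = 0.6766
Weighted-precision = Σ (supportᵢ/N)·precisionᵢ with N=1892: (287/1892)·0.5864 + (392/1892)·0.7373 + (363/1892)·0.7131 + (280/1892)·0.6491 + (218/1892)·0.6102 + (352/1892)·0.6766 = 0.671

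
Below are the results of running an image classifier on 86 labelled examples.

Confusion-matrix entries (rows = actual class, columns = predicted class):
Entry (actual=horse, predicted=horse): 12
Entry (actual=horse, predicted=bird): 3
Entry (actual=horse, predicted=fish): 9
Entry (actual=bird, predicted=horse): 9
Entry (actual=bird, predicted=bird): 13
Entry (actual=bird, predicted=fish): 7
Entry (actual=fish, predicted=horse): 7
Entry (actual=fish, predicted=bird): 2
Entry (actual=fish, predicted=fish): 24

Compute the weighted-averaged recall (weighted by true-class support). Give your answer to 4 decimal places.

Per-class recall (TP/(TP+FN)):
  horse: TP=12, FN=3+9=12 → 12/24 = 0.50000
  bird: TP=13, FN=9+7=16 → 13/29 = 0.44828
  fish: TP=24, FN=7+2=9 → 24/33 = 0.72727
Weighted-recall = Σ (supportᵢ/N)·recallᵢ with N=86: (24/86)·0.50000 + (29/86)·0.44828 + (33/86)·0.72727 = 0.5698

0.5698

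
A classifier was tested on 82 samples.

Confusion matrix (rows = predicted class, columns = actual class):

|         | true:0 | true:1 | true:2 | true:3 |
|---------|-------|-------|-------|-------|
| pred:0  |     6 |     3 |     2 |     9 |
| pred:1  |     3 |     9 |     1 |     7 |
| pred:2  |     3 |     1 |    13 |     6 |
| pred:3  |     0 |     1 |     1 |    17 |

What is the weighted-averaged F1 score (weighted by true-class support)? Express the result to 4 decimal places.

0.5588

Per-class F1 score (2·TP/(2·TP+FP+FN)):
  0: TP=6, FP=3+2+9=14, FN=3+3+0=6 → 12/32 = 0.37500
  1: TP=9, FP=3+1+7=11, FN=3+1+1=5 → 18/34 = 0.52941
  2: TP=13, FP=3+1+6=10, FN=2+1+1=4 → 26/40 = 0.65000
  3: TP=17, FP=0+1+1=2, FN=9+7+6=22 → 34/58 = 0.58621
Weighted-F1 score = Σ (supportᵢ/N)·F1 scoreᵢ with N=82: (12/82)·0.37500 + (14/82)·0.52941 + (17/82)·0.65000 + (39/82)·0.58621 = 0.5588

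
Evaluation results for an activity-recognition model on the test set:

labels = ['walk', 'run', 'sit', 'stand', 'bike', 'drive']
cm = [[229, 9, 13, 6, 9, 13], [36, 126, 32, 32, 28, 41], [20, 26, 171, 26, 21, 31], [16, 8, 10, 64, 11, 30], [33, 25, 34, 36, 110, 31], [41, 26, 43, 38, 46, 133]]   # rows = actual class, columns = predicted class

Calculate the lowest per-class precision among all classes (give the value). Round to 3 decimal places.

Per-class precision (TP/(TP+FP)):
  walk: TP=229, FP=36+20+16+33+41=146 → 229/375 = 0.6107
  run: TP=126, FP=9+26+8+25+26=94 → 126/220 = 0.5727
  sit: TP=171, FP=13+32+10+34+43=132 → 171/303 = 0.5644
  stand: TP=64, FP=6+32+26+36+38=138 → 64/202 = 0.3168
  bike: TP=110, FP=9+28+21+11+46=115 → 110/225 = 0.4889
  drive: TP=133, FP=13+41+31+30+31=146 → 133/279 = 0.4767
Lowest is class 'stand' with precision = 0.317.

0.317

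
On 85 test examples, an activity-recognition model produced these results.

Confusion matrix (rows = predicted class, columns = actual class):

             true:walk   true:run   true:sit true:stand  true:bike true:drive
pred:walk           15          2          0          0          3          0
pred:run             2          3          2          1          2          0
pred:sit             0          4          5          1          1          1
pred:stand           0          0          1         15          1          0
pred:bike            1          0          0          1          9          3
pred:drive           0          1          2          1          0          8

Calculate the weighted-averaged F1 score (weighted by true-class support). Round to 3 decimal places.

Per-class F1 score (2·TP/(2·TP+FP+FN)):
  walk: TP=15, FP=2+0+0+3+0=5, FN=2+0+0+1+0=3 → 30/38 = 0.7895
  run: TP=3, FP=2+2+1+2+0=7, FN=2+4+0+0+1=7 → 6/20 = 0.3000
  sit: TP=5, FP=0+4+1+1+1=7, FN=0+2+1+0+2=5 → 10/22 = 0.4545
  stand: TP=15, FP=0+0+1+1+0=2, FN=0+1+1+1+1=4 → 30/36 = 0.8333
  bike: TP=9, FP=1+0+0+1+3=5, FN=3+2+1+1+0=7 → 18/30 = 0.6000
  drive: TP=8, FP=0+1+2+1+0=4, FN=0+0+1+0+3=4 → 16/24 = 0.6667
Weighted-F1 score = Σ (supportᵢ/N)·F1 scoreᵢ with N=85: (18/85)·0.7895 + (10/85)·0.3000 + (10/85)·0.4545 + (19/85)·0.8333 + (16/85)·0.6000 + (12/85)·0.6667 = 0.649

0.649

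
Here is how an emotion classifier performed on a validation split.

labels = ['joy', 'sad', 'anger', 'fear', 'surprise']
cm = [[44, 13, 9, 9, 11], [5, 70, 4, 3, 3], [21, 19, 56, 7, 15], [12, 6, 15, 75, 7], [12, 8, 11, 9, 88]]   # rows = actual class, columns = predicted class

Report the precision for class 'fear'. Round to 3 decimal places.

0.728

Treat 'fear' as positive and all other classes as negative.
precision = TP/(TP+FP).
fear: TP=75, FP=9+3+7+9=28 → 75/103 = 0.7282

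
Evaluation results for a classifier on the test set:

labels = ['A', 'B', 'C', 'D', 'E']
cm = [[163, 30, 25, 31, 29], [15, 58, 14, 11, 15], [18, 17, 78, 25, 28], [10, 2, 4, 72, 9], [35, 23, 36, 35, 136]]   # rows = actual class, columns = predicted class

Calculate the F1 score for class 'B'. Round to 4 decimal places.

0.4774

Treat 'B' as positive and all other classes as negative.
F1 score = 2·TP/(2·TP+FP+FN).
B: TP=58, FP=30+17+2+23=72, FN=15+14+11+15=55 → 116/243 = 0.47737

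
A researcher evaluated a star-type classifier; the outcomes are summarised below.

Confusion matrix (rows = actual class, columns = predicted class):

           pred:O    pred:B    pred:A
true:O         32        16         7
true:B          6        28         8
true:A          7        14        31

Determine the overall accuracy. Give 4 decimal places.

Accuracy = trace / total = (32+28+31=91) / 149 = 91/149 = 0.6107

0.6107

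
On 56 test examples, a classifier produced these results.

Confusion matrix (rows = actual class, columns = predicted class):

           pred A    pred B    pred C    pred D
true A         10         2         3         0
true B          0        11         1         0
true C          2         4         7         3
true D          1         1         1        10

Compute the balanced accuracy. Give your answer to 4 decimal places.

0.6975

Balanced accuracy = mean of per-class recall.
  A: recall = 10/15 = 0.66667
  B: recall = 11/12 = 0.91667
  C: recall = 7/16 = 0.43750
  D: recall = 10/13 = 0.76923
Mean = (0.66667 + 0.91667 + 0.43750 + 0.76923) / 4 = 0.6975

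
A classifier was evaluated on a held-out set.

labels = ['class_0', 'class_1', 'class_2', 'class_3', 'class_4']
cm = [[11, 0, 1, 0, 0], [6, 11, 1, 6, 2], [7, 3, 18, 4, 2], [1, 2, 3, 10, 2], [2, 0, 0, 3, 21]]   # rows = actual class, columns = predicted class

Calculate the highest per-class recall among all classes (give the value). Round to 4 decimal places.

Per-class recall (TP/(TP+FN)):
  class_0: TP=11, FN=0+1+0+0=1 → 11/12 = 0.91667
  class_1: TP=11, FN=6+1+6+2=15 → 11/26 = 0.42308
  class_2: TP=18, FN=7+3+4+2=16 → 18/34 = 0.52941
  class_3: TP=10, FN=1+2+3+2=8 → 10/18 = 0.55556
  class_4: TP=21, FN=2+0+0+3=5 → 21/26 = 0.80769
Highest is class 'class_0' with recall = 0.9167.

0.9167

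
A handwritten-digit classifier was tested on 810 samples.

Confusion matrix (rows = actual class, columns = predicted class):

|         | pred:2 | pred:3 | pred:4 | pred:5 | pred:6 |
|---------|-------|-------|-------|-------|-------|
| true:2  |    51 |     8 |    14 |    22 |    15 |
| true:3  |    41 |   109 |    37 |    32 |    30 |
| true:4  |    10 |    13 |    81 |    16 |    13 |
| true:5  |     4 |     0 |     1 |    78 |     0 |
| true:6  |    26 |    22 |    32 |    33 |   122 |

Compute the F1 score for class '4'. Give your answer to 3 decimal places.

Take TP from the diagonal, FP from the rest of the '4' prediction marginal, FN from the rest of the '4' actual marginal.
F1 score = 2·TP/(2·TP+FP+FN).
4: TP=81, FP=14+37+1+32=84, FN=10+13+16+13=52 → 162/298 = 0.5436

0.544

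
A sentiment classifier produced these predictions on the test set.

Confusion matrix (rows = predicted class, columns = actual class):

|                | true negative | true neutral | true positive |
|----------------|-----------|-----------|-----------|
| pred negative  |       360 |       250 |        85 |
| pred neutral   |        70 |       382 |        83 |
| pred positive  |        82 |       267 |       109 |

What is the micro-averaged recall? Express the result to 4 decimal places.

Micro-averaging pools counts across classes: ΣTP=851, ΣFP=837, ΣFN=837.
Micro-recall = TP/(TP+FN) on pooled counts = 0.5041 (equals overall accuracy in single-label multiclass).

0.5041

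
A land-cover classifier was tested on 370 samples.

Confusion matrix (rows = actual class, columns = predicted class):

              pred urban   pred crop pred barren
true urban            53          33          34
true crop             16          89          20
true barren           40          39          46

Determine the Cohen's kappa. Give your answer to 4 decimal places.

0.2616

Observed agreement pₒ = trace/N = 188/370 = 0.50811
Expected agreement pₑ = Σ (rowᵢ·colᵢ)/N² = (120·109 + 125·161 + 125·100)/370² = 0.33386
κ = (pₒ − pₑ)/(1 − pₑ) = (0.50811 − 0.33386)/(1 − 0.33386) = 0.2616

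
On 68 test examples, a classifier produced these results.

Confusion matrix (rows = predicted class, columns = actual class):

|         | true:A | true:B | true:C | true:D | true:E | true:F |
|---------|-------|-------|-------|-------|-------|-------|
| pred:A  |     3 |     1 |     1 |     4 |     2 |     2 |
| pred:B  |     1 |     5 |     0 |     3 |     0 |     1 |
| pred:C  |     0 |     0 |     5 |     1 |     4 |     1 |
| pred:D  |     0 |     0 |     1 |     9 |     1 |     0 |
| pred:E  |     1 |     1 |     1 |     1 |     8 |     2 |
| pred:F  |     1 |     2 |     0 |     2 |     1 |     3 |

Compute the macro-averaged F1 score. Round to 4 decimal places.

0.4693

Per-class F1 score (2·TP/(2·TP+FP+FN)):
  A: TP=3, FP=1+1+4+2+2=10, FN=1+0+0+1+1=3 → 6/19 = 0.31579
  B: TP=5, FP=1+0+3+0+1=5, FN=1+0+0+1+2=4 → 10/19 = 0.52632
  C: TP=5, FP=0+0+1+4+1=6, FN=1+0+1+1+0=3 → 10/19 = 0.52632
  D: TP=9, FP=0+0+1+1+0=2, FN=4+3+1+1+2=11 → 18/31 = 0.58065
  E: TP=8, FP=1+1+1+1+2=6, FN=2+0+4+1+1=8 → 16/30 = 0.53333
  F: TP=3, FP=1+2+0+2+1=6, FN=2+1+1+0+2=6 → 6/18 = 0.33333
Macro-F1 score = mean = (0.31579 + 0.52632 + 0.52632 + 0.58065 + 0.53333 + 0.33333) / 6 = 0.4693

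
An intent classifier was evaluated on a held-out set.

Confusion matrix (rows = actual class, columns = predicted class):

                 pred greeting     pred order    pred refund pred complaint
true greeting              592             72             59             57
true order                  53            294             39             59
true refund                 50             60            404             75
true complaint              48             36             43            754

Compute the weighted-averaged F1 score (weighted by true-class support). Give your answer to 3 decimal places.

Per-class F1 score (2·TP/(2·TP+FP+FN)):
  greeting: TP=592, FP=53+50+48=151, FN=72+59+57=188 → 1184/1523 = 0.7774
  order: TP=294, FP=72+60+36=168, FN=53+39+59=151 → 588/907 = 0.6483
  refund: TP=404, FP=59+39+43=141, FN=50+60+75=185 → 808/1134 = 0.7125
  complaint: TP=754, FP=57+59+75=191, FN=48+36+43=127 → 1508/1826 = 0.8258
Weighted-F1 score = Σ (supportᵢ/N)·F1 scoreᵢ with N=2695: (780/2695)·0.7774 + (445/2695)·0.6483 + (589/2695)·0.7125 + (881/2695)·0.8258 = 0.758

0.758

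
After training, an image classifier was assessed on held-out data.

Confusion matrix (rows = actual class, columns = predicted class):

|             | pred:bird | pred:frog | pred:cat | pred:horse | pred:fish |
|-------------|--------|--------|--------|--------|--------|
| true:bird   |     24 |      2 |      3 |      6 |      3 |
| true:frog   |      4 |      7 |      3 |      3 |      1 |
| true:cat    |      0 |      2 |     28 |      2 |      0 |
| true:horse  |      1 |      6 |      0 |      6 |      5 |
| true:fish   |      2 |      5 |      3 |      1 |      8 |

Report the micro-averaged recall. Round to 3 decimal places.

0.584

Micro-averaging pools counts across classes: ΣTP=73, ΣFP=52, ΣFN=52.
Micro-recall = TP/(TP+FN) on pooled counts = 0.584 (equals overall accuracy in single-label multiclass).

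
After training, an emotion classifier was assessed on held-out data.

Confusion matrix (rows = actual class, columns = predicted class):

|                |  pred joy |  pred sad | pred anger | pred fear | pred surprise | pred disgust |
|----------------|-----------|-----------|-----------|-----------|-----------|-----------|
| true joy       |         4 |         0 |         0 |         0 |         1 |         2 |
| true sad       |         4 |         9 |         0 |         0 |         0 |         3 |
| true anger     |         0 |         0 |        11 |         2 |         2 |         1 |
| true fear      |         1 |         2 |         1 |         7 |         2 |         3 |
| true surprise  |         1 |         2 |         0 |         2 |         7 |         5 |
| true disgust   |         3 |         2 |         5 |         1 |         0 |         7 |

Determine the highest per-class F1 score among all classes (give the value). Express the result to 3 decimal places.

Per-class F1 score (2·TP/(2·TP+FP+FN)):
  joy: TP=4, FP=4+0+1+1+3=9, FN=0+0+0+1+2=3 → 8/20 = 0.4000
  sad: TP=9, FP=0+0+2+2+2=6, FN=4+0+0+0+3=7 → 18/31 = 0.5806
  anger: TP=11, FP=0+0+1+0+5=6, FN=0+0+2+2+1=5 → 22/33 = 0.6667
  fear: TP=7, FP=0+0+2+2+1=5, FN=1+2+1+2+3=9 → 14/28 = 0.5000
  surprise: TP=7, FP=1+0+2+2+0=5, FN=1+2+0+2+5=10 → 14/29 = 0.4828
  disgust: TP=7, FP=2+3+1+3+5=14, FN=3+2+5+1+0=11 → 14/39 = 0.3590
Highest is class 'anger' with F1 score = 0.667.

0.667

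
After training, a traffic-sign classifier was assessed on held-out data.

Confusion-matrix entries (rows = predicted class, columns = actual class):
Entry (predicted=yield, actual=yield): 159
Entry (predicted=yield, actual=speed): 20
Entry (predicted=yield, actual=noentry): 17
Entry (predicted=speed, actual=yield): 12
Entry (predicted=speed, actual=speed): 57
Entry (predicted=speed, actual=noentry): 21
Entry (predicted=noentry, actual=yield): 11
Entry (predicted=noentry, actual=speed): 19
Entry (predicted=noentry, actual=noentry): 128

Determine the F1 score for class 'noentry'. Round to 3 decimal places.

0.790

One-vs-rest for 'noentry': TP = diagonal; FP = other classes predicted 'noentry'; FN = 'noentry' predicted as other.
F1 score = 2·TP/(2·TP+FP+FN).
noentry: TP=128, FP=11+19=30, FN=17+21=38 → 256/324 = 0.7901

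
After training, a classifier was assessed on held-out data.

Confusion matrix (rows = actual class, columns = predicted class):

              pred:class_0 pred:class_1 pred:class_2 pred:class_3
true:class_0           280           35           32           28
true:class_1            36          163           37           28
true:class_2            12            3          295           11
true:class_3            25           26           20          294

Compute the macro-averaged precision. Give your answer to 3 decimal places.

Per-class precision (TP/(TP+FP)):
  class_0: TP=280, FP=36+12+25=73 → 280/353 = 0.7932
  class_1: TP=163, FP=35+3+26=64 → 163/227 = 0.7181
  class_2: TP=295, FP=32+37+20=89 → 295/384 = 0.7682
  class_3: TP=294, FP=28+28+11=67 → 294/361 = 0.8144
Macro-precision = mean = (0.7932 + 0.7181 + 0.7682 + 0.8144) / 4 = 0.773

0.773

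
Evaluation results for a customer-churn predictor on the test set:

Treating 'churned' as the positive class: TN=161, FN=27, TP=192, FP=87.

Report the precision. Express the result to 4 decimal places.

Precision = TP/(TP+FP) = 192/(192+87) = 192/279 = 0.6882

0.6882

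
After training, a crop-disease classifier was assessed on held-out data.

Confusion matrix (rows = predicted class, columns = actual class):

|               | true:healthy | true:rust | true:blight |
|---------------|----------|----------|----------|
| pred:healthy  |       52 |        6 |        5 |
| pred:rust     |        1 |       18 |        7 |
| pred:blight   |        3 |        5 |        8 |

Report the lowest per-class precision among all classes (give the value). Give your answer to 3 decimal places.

0.500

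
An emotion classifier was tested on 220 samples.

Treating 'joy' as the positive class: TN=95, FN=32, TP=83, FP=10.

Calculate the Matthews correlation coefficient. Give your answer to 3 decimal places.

0.633

MCC = (TP·TN − FP·FN) / √((TP+FP)(TP+FN)(TN+FP)(TN+FN))
Numerator = 83·95 − 10·32 = 7565
Denominator = √(93·115·105·127) = √142617825 = 11942.2705
MCC = 7565 / 11942.2705 = 0.633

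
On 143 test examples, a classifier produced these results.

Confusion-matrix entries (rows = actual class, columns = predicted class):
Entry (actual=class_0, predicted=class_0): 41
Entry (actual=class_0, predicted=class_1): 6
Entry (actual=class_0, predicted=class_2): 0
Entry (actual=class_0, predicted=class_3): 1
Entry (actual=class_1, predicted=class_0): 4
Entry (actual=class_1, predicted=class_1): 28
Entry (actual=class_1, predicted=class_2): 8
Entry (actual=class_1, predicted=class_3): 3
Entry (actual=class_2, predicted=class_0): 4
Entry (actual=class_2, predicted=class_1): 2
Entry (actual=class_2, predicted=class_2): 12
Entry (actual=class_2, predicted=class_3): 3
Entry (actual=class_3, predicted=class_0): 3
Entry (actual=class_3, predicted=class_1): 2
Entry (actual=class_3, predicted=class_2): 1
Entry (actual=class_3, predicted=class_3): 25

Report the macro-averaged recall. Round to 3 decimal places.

0.721

Per-class recall (TP/(TP+FN)):
  class_0: TP=41, FN=6+0+1=7 → 41/48 = 0.8542
  class_1: TP=28, FN=4+8+3=15 → 28/43 = 0.6512
  class_2: TP=12, FN=4+2+3=9 → 12/21 = 0.5714
  class_3: TP=25, FN=3+2+1=6 → 25/31 = 0.8065
Macro-recall = mean = (0.8542 + 0.6512 + 0.5714 + 0.8065) / 4 = 0.721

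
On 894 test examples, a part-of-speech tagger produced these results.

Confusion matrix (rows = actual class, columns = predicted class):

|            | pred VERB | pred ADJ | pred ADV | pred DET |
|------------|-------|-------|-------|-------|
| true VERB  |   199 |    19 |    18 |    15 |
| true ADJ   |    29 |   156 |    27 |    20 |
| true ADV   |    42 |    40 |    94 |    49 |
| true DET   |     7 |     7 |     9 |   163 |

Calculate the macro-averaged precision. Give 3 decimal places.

0.679

Per-class precision (TP/(TP+FP)):
  VERB: TP=199, FP=29+42+7=78 → 199/277 = 0.7184
  ADJ: TP=156, FP=19+40+7=66 → 156/222 = 0.7027
  ADV: TP=94, FP=18+27+9=54 → 94/148 = 0.6351
  DET: TP=163, FP=15+20+49=84 → 163/247 = 0.6599
Macro-precision = mean = (0.7184 + 0.7027 + 0.6351 + 0.6599) / 4 = 0.679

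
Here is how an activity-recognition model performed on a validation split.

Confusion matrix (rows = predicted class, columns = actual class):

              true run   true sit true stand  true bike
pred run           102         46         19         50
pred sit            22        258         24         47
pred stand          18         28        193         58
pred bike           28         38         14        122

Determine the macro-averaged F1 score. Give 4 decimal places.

0.6145

Per-class F1 score (2·TP/(2·TP+FP+FN)):
  run: TP=102, FP=46+19+50=115, FN=22+18+28=68 → 204/387 = 0.52713
  sit: TP=258, FP=22+24+47=93, FN=46+28+38=112 → 516/721 = 0.71567
  stand: TP=193, FP=18+28+58=104, FN=19+24+14=57 → 386/547 = 0.70567
  bike: TP=122, FP=28+38+14=80, FN=50+47+58=155 → 244/479 = 0.50939
Macro-F1 score = mean = (0.52713 + 0.71567 + 0.70567 + 0.50939) / 4 = 0.6145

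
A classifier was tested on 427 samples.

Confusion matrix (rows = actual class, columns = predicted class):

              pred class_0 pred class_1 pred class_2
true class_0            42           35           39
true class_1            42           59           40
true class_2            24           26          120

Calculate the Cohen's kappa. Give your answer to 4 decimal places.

Observed agreement pₒ = trace/N = 221/427 = 0.51756
Expected agreement pₑ = Σ (rowᵢ·colᵢ)/N² = (116·108 + 141·120 + 170·199)/427² = 0.34705
κ = (pₒ − pₑ)/(1 − pₑ) = (0.51756 − 0.34705)/(1 − 0.34705) = 0.2611

0.2611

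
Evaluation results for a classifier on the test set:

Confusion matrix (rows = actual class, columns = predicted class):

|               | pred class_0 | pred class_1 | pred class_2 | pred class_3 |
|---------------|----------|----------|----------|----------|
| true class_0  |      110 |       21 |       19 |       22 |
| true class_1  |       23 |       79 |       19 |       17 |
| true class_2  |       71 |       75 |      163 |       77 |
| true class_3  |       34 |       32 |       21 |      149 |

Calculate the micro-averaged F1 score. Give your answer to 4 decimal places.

Micro-averaging pools counts across classes: ΣTP=501, ΣFP=431, ΣFN=431.
Micro-F1 score = 2·TP/(2·TP+FP+FN) on pooled counts = 0.5376 (equals overall accuracy in single-label multiclass).

0.5376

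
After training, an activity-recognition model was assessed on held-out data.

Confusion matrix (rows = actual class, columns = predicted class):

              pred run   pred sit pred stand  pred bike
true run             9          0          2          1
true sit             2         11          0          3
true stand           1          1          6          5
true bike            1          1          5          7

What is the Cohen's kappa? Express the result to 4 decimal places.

Observed agreement pₒ = trace/N = 33/55 = 0.60000
Expected agreement pₑ = Σ (rowᵢ·colᵢ)/N² = (12·13 + 16·13 + 13·13 + 14·16)/55² = 0.25025
κ = (pₒ − pₑ)/(1 − pₑ) = (0.60000 − 0.25025)/(1 − 0.25025) = 0.4665

0.4665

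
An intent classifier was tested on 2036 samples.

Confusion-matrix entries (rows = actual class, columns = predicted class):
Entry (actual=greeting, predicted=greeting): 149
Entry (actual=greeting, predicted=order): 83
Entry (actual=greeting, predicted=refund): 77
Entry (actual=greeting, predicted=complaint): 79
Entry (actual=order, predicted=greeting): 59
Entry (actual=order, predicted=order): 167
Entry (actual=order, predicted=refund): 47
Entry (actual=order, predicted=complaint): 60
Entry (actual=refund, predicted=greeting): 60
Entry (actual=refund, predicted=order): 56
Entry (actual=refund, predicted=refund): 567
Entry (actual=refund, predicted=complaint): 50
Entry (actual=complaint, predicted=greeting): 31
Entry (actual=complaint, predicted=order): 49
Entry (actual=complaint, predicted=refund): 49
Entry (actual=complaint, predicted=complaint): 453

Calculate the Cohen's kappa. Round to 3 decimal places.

0.524

Observed agreement pₒ = trace/N = 1336/2036 = 0.6562
Expected agreement pₑ = Σ (rowᵢ·colᵢ)/N² = (388·299 + 333·355 + 733·740 + 582·642)/2036² = 0.2775
κ = (pₒ − pₑ)/(1 − pₑ) = (0.6562 − 0.2775)/(1 − 0.2775) = 0.524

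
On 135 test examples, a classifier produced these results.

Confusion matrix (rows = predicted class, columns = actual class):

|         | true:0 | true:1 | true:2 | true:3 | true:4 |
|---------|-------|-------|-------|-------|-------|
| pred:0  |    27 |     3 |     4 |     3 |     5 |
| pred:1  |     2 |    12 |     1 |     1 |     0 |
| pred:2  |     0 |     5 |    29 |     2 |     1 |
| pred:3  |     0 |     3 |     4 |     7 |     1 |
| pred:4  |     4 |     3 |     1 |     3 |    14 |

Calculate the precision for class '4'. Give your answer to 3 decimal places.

precision = TP/(TP+FP).
4: TP=14, FP=4+3+1+3=11 → 14/25 = 0.5600

0.560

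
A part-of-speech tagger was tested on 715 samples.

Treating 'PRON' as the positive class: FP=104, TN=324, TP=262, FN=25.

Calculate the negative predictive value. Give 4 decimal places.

0.9284

NPV = TN/(TN+FN) = 324/(324+25) = 0.9284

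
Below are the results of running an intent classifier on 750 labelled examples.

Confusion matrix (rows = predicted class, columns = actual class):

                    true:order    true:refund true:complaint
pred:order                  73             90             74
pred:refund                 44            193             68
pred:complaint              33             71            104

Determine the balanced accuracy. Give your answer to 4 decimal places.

Balanced accuracy = mean of per-class recall.
  order: recall = 73/150 = 0.48667
  refund: recall = 193/354 = 0.54520
  complaint: recall = 104/246 = 0.42276
Mean = (0.48667 + 0.54520 + 0.42276) / 3 = 0.4849

0.4849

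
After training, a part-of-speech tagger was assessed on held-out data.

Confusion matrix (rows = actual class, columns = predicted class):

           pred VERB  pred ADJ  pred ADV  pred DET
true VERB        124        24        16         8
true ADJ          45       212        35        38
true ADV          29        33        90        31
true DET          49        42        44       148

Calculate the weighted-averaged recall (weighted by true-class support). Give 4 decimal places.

0.5930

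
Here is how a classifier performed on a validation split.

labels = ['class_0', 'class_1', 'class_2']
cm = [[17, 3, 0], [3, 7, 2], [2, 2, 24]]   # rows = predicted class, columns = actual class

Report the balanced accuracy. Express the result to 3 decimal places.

Balanced accuracy = mean of per-class recall.
  class_0: recall = 17/22 = 0.7727
  class_1: recall = 7/12 = 0.5833
  class_2: recall = 24/26 = 0.9231
Mean = (0.7727 + 0.5833 + 0.9231) / 3 = 0.760

0.760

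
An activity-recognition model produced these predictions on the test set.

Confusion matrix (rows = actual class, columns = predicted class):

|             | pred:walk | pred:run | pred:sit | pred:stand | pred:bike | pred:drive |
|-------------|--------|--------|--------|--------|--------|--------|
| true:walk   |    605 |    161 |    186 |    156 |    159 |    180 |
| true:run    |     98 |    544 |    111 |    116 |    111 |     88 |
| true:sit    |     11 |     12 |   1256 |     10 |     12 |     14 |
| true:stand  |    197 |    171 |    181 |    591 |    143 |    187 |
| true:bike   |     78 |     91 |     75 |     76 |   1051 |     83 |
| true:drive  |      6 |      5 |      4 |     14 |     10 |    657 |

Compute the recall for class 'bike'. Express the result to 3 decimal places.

Treat 'bike' as positive and all other classes as negative.
recall = TP/(TP+FN).
bike: TP=1051, FN=78+91+75+76+83=403 → 1051/1454 = 0.7228

0.723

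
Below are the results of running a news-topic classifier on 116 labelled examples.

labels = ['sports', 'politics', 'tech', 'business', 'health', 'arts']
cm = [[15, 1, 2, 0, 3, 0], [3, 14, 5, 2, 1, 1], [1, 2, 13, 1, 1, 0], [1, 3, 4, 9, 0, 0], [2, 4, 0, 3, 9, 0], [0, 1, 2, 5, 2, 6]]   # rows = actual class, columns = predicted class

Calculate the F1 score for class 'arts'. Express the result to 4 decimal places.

0.5217

F1 score = 2·TP/(2·TP+FP+FN).
arts: TP=6, FP=0+1+0+0+0=1, FN=0+1+2+5+2=10 → 12/23 = 0.52174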